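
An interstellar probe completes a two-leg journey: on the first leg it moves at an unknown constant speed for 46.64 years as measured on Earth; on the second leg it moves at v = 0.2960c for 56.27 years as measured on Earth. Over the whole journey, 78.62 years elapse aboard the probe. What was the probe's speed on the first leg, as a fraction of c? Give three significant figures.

Leg 1: speed unknown; τ_1 = 46.64/γ_1.
Leg 2: γ = 1/√(1 − 0.2960²) = 1/√0.9124 = 1.047; τ_2 = 56.27/1.047 = 53.75 years.
Total proper time: τ_1 + 53.75 = 78.62, so τ_1 = 78.62 − 53.75 = 24.87 years.
γ_1 = 46.64/24.87 = 1.875; β = √(1 − 1/γ²) = √0.7156.

β = 0.846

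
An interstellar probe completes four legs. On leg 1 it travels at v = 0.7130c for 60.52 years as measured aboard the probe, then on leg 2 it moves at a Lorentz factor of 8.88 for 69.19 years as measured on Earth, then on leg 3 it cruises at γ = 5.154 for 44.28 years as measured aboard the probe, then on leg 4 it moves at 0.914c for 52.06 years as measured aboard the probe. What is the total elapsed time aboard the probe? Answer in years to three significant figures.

τ = 165 years

Leg 1: 60.52 years is already measured aboard the probe.
Leg 2: γ = 8.88; τ_2 = 69.19/8.880 = 7.792 years.
Leg 3: 44.28 years is already measured aboard the probe.
Leg 4: 52.06 years is already measured aboard the probe.
Total: 60.52 + 7.792 + 44.28 + 52.06 years.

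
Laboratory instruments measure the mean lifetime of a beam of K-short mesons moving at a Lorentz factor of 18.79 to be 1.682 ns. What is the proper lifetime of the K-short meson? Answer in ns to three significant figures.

γ = 18.79
The lab-frame lifetime is the dilated interval; the proper lifetime is τ₀ = Δt/γ = 1.682/18.79 ns.

τ₀ = 0.0895 ns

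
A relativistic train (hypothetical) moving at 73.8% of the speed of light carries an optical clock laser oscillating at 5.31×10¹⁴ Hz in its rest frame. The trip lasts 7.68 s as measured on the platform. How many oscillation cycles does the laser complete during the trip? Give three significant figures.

N = 2.75×10¹⁵

β = 0.738; γ = 1/√(1 − 0.738²) = 1/√0.4554 = 1.482
The oscillator's own cycle count is N = f × τ where τ is the proper time on the train. τ = Δt/γ = 7.68/1.482 = 5.182 s = 5.182×10⁰ s.
N = 5.31×10¹⁴ × 5.182×10⁰ = 2.752×10¹⁵.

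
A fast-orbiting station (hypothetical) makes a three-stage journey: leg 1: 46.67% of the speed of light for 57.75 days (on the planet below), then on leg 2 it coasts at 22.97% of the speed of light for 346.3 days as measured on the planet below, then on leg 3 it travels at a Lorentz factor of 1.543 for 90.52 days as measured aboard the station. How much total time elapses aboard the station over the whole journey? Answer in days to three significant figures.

τ = 479 days

Leg 1: β = 0.4667; γ = 1/√(1 − 0.4667²) = 1/√0.7822 = 1.131; τ_1 = 57.75/1.131 = 51.08 days.
Leg 2: β = 0.2297; γ = 1/√(1 − 0.2297²) = 1/√0.9472 = 1.027; τ_2 = 346.3/1.027 = 337.0 days.
Leg 3: 90.52 days is already measured aboard the station.
Total: 51.08 + 337.0 + 90.52 days.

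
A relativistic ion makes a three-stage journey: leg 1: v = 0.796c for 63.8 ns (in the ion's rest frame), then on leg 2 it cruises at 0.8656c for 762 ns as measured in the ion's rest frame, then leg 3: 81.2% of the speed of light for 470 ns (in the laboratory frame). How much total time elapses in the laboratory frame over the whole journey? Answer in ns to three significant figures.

Δt = 2100 ns

Leg 1: γ = 1/√(1 − 0.796²) = 1/√0.3664 = 1.652; Δt_1 = 1.652 × 63.8 = 105.4 ns.
Leg 2: γ = 1/√(1 − 0.8656²) = 1/√0.2507 = 1.997; Δt_2 = 1.997 × 762 = 1522 ns.
Leg 3: 470 ns is already measured in the laboratory frame.
Total: 105.4 + 1522 + 470.0 ns.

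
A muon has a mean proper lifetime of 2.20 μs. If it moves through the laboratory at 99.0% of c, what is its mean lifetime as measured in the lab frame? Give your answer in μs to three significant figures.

Δt = 15.6 μs

β = 0.990; γ = 1/√(1 − 0.990²) = 1/√0.01990 = 7.089
The rest-frame lifetime is the proper time; the lab measures the dilated interval Δt = γτ₀ = 7.089 × 2.20 μs.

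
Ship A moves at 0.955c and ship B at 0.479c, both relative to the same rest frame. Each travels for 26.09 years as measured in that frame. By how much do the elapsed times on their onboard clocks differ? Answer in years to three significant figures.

|τ_A − τ_B| = 15.2 years

A: γ = 1/√(1 − 0.955²) = 1/√0.08798 = 3.371; τ_A = 26.09/3.371 = 7.738 years.
B: γ = 1/√(1 − 0.479²) = 1/√0.7706 = 1.139; τ_B = 26.09/1.139 = 22.90 years.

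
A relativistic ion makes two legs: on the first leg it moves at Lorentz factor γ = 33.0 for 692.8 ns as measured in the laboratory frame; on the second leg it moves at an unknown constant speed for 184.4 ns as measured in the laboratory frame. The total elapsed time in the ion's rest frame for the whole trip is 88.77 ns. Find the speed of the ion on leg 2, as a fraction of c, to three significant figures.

β = 0.930

Leg 1: γ = 33.0; τ_1 = 692.8/33.00 = 20.99 ns.
Leg 2: speed unknown; τ_2 = 184.4/γ_2.
Total proper time: 20.99 + τ_2 = 88.77, so τ_2 = 88.77 − 20.99 = 67.78 ns.
γ_2 = 184.4/67.78 = 2.721; β = √(1 − 1/γ²) = √0.8649.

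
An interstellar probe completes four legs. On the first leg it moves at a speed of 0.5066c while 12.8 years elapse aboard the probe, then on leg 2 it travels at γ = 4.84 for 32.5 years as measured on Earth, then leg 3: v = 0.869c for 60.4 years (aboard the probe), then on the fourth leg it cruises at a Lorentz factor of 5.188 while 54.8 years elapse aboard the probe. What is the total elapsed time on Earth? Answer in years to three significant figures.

Δt = 454 years

Leg 1: γ = 1/√(1 − 0.5066²) = 1/√0.7434 = 1.160; Δt_1 = 1.160 × 12.8 = 14.85 years.
Leg 2: 32.5 years is already measured on Earth.
Leg 3: γ = 1/√(1 − 0.869²) = 1/√0.2448 = 2.021; Δt_3 = 2.021 × 60.4 = 122.1 years.
Leg 4: γ = 5.188; Δt_4 = 5.188 × 54.8 = 284.3 years.
Total: 14.85 + 32.50 + 122.1 + 284.3 years.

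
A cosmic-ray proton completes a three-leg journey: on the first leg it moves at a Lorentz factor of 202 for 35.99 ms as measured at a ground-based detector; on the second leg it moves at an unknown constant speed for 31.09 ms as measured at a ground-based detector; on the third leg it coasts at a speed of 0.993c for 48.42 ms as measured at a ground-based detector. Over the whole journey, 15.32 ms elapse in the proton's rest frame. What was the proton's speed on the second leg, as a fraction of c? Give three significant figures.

β = 0.953

Leg 1: γ = 202; τ_1 = 35.99/202.0 = 0.1782 ms.
Leg 2: speed unknown; τ_2 = 31.09/γ_2.
Leg 3: γ = 1/√(1 − 0.993²) = 1/√0.01395 = 8.466; τ_3 = 48.42/8.466 = 5.719 ms.
Total proper time: 0.1782 + τ_2 + 5.719 = 15.32, so τ_2 = 15.32 − 5.897 = 9.423 ms.
γ_2 = 31.09/9.423 = 3.299; β = √(1 − 1/γ²) = √0.9081.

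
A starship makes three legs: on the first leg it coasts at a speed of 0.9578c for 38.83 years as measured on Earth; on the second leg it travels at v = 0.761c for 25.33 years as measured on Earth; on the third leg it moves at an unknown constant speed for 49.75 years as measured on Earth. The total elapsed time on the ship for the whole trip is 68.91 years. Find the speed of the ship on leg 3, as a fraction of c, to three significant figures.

Leg 1: γ = 1/√(1 − 0.9578²) = 1/√0.08262 = 3.479; τ_1 = 38.83/3.479 = 11.16 years.
Leg 2: γ = 1/√(1 − 0.761²) = 1/√0.4209 = 1.541; τ_2 = 25.33/1.541 = 16.43 years.
Leg 3: speed unknown; τ_3 = 49.75/γ_3.
Total proper time: 11.16 + 16.43 + τ_3 = 68.91, so τ_3 = 68.91 − 27.59 = 41.32 years.
γ_3 = 49.75/41.32 = 1.204; β = √(1 − 1/γ²) = √0.3103.

β = 0.557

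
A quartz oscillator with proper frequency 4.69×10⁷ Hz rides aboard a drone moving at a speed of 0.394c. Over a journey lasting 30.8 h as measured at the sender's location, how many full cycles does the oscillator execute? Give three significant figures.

γ = 1/√(1 − 0.394²) = 1/√0.8448 = 1.088
The oscillator's own cycle count is N = f × τ where τ is the proper time aboard the drone. τ = Δt/γ = 30.8/1.088 = 28.31 h = 1.019×10⁵ s.
N = 4.69×10⁷ × 1.019×10⁵ = 4.780×10¹².

N = 4.78×10¹²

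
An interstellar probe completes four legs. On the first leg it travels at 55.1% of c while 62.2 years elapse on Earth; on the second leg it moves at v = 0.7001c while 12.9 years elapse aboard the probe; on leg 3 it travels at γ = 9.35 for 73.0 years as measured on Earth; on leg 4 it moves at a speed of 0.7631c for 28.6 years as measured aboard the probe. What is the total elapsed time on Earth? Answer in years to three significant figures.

Δt = 198 years

Leg 1: 62.2 years is already measured on Earth.
Leg 2: γ = 1/√(1 − 0.7001²) = 1/√0.5099 = 1.400; Δt_2 = 1.400 × 12.9 = 18.07 years.
Leg 3: 73.0 years is already measured on Earth.
Leg 4: γ = 1/√(1 − 0.7631²) = 1/√0.4177 = 1.547; Δt_4 = 1.547 × 28.6 = 44.25 years.
Total: 62.20 + 18.07 + 73.00 + 44.25 years.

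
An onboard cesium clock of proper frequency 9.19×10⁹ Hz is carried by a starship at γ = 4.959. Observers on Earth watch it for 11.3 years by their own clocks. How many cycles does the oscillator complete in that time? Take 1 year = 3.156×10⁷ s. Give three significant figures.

γ = 4.959
During 11.3 years of lab time, the oscillator's proper time advances by τ = Δt/γ = 11.3/4.959 = 2.279 years = 7.192×10⁷ s.
N = f × τ = 9.19×10⁹ × 7.192×10⁷ = 6.609×10¹⁷.

N = 6.61×10¹⁷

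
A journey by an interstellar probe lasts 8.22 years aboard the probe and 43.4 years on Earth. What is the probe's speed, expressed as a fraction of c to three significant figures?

The proper time is measured aboard the probe (both events occur at the probe's location); Δt is measured on Earth. γ = Δt/τ = 43.4/8.22 = 5.280.
β = √(1 − 1/γ²) = √(1 − 0.03587) = √0.9641

v = 0.982c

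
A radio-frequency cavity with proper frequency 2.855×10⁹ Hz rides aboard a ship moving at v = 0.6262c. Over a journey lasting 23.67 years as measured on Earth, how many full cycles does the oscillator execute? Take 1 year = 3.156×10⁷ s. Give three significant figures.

N = 1.66×10¹⁸

γ = 1/√(1 − 0.6262²) = 1/√0.6079 = 1.283
The oscillator's own cycle count is N = f × τ where τ is the proper time on the ship. τ = Δt/γ = 23.67/1.283 = 18.45 years = 5.824×10⁸ s.
N = 2.855×10⁹ × 5.824×10⁸ = 1.663×10¹⁸.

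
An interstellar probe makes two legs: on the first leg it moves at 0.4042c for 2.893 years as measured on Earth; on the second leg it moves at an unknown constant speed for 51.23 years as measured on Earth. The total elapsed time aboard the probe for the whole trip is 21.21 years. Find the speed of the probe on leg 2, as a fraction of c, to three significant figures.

Leg 1: γ = 1/√(1 − 0.4042²) = 1/√0.8366 = 1.093; τ_1 = 2.893/1.093 = 2.646 years.
Leg 2: speed unknown; τ_2 = 51.23/γ_2.
Total proper time: 2.646 + τ_2 = 21.21, so τ_2 = 21.21 − 2.646 = 18.56 years.
γ_2 = 51.23/18.56 = 2.760; β = √(1 − 1/γ²) = √0.8687.

β = 0.932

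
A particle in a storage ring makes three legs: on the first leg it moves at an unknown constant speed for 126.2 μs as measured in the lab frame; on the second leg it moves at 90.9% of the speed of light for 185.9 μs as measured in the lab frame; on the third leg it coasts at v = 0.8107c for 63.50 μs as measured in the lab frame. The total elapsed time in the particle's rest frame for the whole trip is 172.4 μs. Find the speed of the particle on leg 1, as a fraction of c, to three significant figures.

Leg 1: speed unknown; τ_1 = 126.2/γ_1.
Leg 2: β = 0.909; γ = 1/√(1 − 0.909²) = 1/√0.1737 = 2.399; τ_2 = 185.9/2.399 = 77.48 μs.
Leg 3: γ = 1/√(1 − 0.8107²) = 1/√0.3428 = 1.708; τ_3 = 63.50/1.708 = 37.18 μs.
Total proper time: τ_1 + 77.48 + 37.18 = 172.4, so τ_1 = 172.4 − 114.7 = 57.74 μs.
γ_1 = 126.2/57.74 = 2.186; β = √(1 − 1/γ²) = √0.7907.

β = 0.889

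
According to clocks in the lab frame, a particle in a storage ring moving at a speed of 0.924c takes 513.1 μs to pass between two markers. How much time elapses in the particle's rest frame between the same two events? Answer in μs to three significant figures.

γ = 1/√(1 − 0.924²) = 1/√0.1462 = 2.615
The interval measured in the lab frame is the dilated one; the clock in the particle's rest frame measures the proper time τ = Δt/γ = 513.1/2.615 μs.

τ = 196 μs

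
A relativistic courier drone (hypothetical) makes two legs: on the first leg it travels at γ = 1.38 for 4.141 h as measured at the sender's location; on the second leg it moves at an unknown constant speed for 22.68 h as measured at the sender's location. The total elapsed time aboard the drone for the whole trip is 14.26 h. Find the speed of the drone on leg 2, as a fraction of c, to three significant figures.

Leg 1: γ = 1.38; τ_1 = 4.141/1.380 = 3.001 h.
Leg 2: speed unknown; τ_2 = 22.68/γ_2.
Total proper time: 3.001 + τ_2 = 14.26, so τ_2 = 14.26 − 3.001 = 11.26 h.
γ_2 = 22.68/11.26 = 2.014; β = √(1 − 1/γ²) = √0.7535.

β = 0.868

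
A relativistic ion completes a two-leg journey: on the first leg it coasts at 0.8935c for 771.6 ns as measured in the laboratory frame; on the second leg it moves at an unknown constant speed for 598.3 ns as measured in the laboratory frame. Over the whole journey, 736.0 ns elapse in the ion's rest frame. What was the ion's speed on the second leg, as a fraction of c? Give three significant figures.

Leg 1: γ = 1/√(1 − 0.8935²) = 1/√0.2017 = 2.227; τ_1 = 771.6/2.227 = 346.5 ns.
Leg 2: speed unknown; τ_2 = 598.3/γ_2.
Total proper time: 346.5 + τ_2 = 736.0, so τ_2 = 736.0 − 346.5 = 389.5 ns.
γ_2 = 598.3/389.5 = 1.536; β = √(1 − 1/γ²) = √0.5762.

β = 0.759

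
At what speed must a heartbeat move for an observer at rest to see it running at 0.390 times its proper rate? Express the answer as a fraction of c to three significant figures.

β = 0.921

Rate ratio = 1/γ, so γ = 1/0.390 = 2.564.
β = √(1 − 1/γ²) = √(1 − 0.390²) = √0.8479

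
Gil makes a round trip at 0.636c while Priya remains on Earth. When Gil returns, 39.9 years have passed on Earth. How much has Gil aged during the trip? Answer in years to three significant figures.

γ = 1/√(1 − 0.636²) = 1/√0.5955 = 1.296
Gil's clock measures proper time along the trip: τ = Δt/γ = 39.9/1.296 years.

τ = 30.8 years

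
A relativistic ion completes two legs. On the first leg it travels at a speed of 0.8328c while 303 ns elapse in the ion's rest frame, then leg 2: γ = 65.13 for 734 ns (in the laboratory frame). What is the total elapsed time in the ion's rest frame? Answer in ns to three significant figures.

Leg 1: 303 ns is already measured in the ion's rest frame.
Leg 2: γ = 65.13; τ_2 = 734/65.13 = 11.27 ns.
Total: 303.0 + 11.27 ns.

τ = 314 ns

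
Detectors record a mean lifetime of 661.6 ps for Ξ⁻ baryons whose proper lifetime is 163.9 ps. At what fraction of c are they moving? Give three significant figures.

β = 0.969

γ = Δt/τ₀ = 661.6/163.9 = 4.037
β = √(1 − 1/γ²) = √(1 − 0.06137) = √0.9386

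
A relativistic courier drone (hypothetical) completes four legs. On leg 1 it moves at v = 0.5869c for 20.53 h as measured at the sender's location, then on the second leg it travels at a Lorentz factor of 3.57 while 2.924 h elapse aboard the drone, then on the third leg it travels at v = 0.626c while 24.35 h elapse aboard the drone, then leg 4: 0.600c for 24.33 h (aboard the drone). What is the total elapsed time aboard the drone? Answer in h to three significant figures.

Leg 1: γ = 1/√(1 − 0.5869²) = 1/√0.6555 = 1.235; τ_1 = 20.53/1.235 = 16.62 h.
Leg 2: 2.924 h is already measured aboard the drone.
Leg 3: 24.35 h is already measured aboard the drone.
Leg 4: 24.33 h is already measured aboard the drone.
Total: 16.62 + 2.924 + 24.35 + 24.33 h.

τ = 68.2 h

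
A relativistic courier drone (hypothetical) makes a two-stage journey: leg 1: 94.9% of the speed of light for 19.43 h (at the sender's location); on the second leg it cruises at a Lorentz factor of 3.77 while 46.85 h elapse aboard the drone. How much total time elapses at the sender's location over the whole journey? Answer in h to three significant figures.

Leg 1: 19.43 h is already measured at the sender's location.
Leg 2: γ = 3.77; Δt_2 = 3.770 × 46.85 = 176.6 h.
Total: 19.43 + 176.6 h.

Δt = 196 h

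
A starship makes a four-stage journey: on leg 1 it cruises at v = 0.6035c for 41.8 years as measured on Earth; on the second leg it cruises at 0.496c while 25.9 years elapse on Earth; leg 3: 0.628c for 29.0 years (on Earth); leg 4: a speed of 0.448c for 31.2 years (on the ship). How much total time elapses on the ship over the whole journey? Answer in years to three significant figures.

Leg 1: γ = 1/√(1 − 0.6035²) = 1/√0.6358 = 1.254; τ_1 = 41.8/1.254 = 33.33 years.
Leg 2: γ = 1/√(1 − 0.496²) = 1/√0.7540 = 1.152; τ_2 = 25.9/1.152 = 22.49 years.
Leg 3: γ = 1/√(1 − 0.628²) = 1/√0.6056 = 1.285; τ_3 = 29.0/1.285 = 22.57 years.
Leg 4: 31.2 years is already measured on the ship.
Total: 33.33 + 22.49 + 22.57 + 31.20 years.

τ = 110 years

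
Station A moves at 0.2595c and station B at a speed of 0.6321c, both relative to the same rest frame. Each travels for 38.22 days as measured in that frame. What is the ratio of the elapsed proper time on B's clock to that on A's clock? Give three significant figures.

τ_B/τ_A = 0.802

A: γ = 1/√(1 − 0.2595²) = 1/√0.9327 = 1.035. B: γ = 1/√(1 − 0.6321²) = 1/√0.6004 = 1.291.
τ_A/τ_B = γ_B/γ_A = 1.291/1.035 = 1.246, so τ_B/τ_A = 0.8024.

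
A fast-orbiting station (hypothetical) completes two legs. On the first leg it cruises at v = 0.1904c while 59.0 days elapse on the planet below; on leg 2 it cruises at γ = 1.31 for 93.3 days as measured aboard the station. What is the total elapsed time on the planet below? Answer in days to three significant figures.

Δt = 181 days

Leg 1: 59.0 days is already measured on the planet below.
Leg 2: γ = 1.31; Δt_2 = 1.310 × 93.3 = 122.2 days.
Total: 59.00 + 122.2 days.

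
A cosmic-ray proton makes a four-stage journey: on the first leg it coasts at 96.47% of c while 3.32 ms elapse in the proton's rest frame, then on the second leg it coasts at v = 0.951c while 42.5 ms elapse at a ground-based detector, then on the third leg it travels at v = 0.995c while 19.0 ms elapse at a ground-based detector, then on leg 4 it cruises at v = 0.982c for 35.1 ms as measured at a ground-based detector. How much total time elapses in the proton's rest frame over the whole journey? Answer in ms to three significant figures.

Leg 1: 3.32 ms is already measured in the proton's rest frame.
Leg 2: γ = 1/√(1 − 0.951²) = 1/√0.09560 = 3.234; τ_2 = 42.5/3.234 = 13.14 ms.
Leg 3: γ = 1/√(1 − 0.995²) = 1/√0.009975 = 10.01; τ_3 = 19.0/10.01 = 1.898 ms.
Leg 4: γ = 1/√(1 − 0.982²) = 1/√0.03568 = 5.294; τ_4 = 35.1/5.294 = 6.630 ms.
Total: 3.320 + 13.14 + 1.898 + 6.630 ms.

τ = 25.0 ms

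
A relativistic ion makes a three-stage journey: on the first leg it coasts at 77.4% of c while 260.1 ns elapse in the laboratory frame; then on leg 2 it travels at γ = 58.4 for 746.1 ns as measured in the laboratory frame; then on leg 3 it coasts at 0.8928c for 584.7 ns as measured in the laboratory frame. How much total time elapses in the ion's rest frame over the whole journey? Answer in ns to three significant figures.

Leg 1: β = 0.774; γ = 1/√(1 − 0.774²) = 1/√0.4009 = 1.579; τ_1 = 260.1/1.579 = 164.7 ns.
Leg 2: γ = 58.4; τ_2 = 746.1/58.40 = 12.78 ns.
Leg 3: γ = 1/√(1 − 0.8928²) = 1/√0.2029 = 2.220; τ_3 = 584.7/2.220 = 263.4 ns.
Total: 164.7 + 12.78 + 263.4 ns.

τ = 441 ns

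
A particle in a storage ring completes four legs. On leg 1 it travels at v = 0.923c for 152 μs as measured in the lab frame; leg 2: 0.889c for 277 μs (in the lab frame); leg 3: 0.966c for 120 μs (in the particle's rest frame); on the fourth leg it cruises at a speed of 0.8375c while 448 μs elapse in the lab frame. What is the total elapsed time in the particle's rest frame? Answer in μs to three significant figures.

τ = 550 μs

Leg 1: γ = 1/√(1 − 0.923²) = 1/√0.1481 = 2.599; τ_1 = 152/2.599 = 58.49 μs.
Leg 2: γ = 1/√(1 − 0.889²) = 1/√0.2097 = 2.184; τ_2 = 277/2.184 = 126.8 μs.
Leg 3: 120 μs is already measured in the particle's rest frame.
Leg 4: γ = 1/√(1 − 0.8375²) = 1/√0.2986 = 1.830; τ_4 = 448/1.830 = 244.8 μs.
Total: 58.49 + 126.8 + 120.0 + 244.8 μs.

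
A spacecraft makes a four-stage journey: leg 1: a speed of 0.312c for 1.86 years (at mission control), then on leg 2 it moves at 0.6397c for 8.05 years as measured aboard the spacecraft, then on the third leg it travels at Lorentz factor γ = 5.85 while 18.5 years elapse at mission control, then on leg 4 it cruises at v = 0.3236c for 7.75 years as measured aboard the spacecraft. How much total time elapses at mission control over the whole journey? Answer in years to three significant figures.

Δt = 39.0 years

Leg 1: 1.86 years is already measured at mission control.
Leg 2: γ = 1/√(1 − 0.6397²) = 1/√0.5908 = 1.301; Δt_2 = 1.301 × 8.05 = 10.47 years.
Leg 3: 18.5 years is already measured at mission control.
Leg 4: γ = 1/√(1 − 0.3236²) = 1/√0.8953 = 1.057; Δt_4 = 1.057 × 7.75 = 8.191 years.
Total: 1.860 + 10.47 + 18.50 + 8.191 years.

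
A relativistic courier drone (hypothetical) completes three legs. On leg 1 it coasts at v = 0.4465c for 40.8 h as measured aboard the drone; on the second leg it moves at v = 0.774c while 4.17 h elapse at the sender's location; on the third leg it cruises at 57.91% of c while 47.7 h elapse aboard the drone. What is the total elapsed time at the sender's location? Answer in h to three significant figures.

Leg 1: γ = 1/√(1 − 0.4465²) = 1/√0.8006 = 1.118; Δt_1 = 1.118 × 40.8 = 45.60 h.
Leg 2: 4.17 h is already measured at the sender's location.
Leg 3: β = 0.5791; γ = 1/√(1 − 0.5791²) = 1/√0.6646 = 1.227; Δt_3 = 1.227 × 47.7 = 58.51 h.
Total: 45.60 + 4.170 + 58.51 h.

Δt = 108 h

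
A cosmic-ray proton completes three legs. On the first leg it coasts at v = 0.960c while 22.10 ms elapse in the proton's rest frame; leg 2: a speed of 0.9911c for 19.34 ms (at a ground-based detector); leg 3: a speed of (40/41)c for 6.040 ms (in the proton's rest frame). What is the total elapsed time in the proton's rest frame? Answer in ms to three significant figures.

Leg 1: 22.10 ms is already measured in the proton's rest frame.
Leg 2: γ = 1/√(1 − 0.9911²) = 1/√0.01772 = 7.512; τ_2 = 19.34/7.512 = 2.575 ms.
Leg 3: 6.040 ms is already measured in the proton's rest frame.
Total: 22.10 + 2.575 + 6.040 ms.

τ = 30.7 ms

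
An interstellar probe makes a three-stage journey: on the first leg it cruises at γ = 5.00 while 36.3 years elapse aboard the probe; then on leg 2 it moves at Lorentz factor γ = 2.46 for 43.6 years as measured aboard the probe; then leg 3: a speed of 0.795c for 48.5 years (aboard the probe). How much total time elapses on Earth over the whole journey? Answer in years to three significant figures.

Δt = 369 years

Leg 1: γ = 5.00; Δt_1 = 5.000 × 36.3 = 181.5 years.
Leg 2: γ = 2.46; Δt_2 = 2.460 × 43.6 = 107.3 years.
Leg 3: γ = 1/√(1 − 0.795²) = 1/√0.3680 = 1.649; Δt_3 = 1.649 × 48.5 = 79.95 years.
Total: 181.5 + 107.3 + 79.95 years.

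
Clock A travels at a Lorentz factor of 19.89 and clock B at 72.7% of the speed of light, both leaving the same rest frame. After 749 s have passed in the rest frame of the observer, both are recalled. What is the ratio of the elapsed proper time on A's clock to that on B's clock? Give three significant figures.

τ_A/τ_B = 0.0732

A: γ = 19.89. B: β = 0.727; γ = 1/√(1 − 0.727²) = 1/√0.4715 = 1.456.
τ_A/τ_B = γ_B/γ_A = 1.456/19.89 = 0.07322, so τ_A/τ_B = 0.07322.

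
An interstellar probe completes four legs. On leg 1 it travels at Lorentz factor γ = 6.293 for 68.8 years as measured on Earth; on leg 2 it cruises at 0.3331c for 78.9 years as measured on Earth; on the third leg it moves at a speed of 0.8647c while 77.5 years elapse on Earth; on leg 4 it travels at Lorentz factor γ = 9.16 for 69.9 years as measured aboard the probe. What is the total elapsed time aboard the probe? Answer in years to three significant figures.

Leg 1: γ = 6.293; τ_1 = 68.8/6.293 = 10.93 years.
Leg 2: γ = 1/√(1 − 0.3331²) = 1/√0.8890 = 1.061; τ_2 = 78.9/1.061 = 74.39 years.
Leg 3: γ = 1/√(1 − 0.8647²) = 1/√0.2523 = 1.991; τ_3 = 77.5/1.991 = 38.93 years.
Leg 4: 69.9 years is already measured aboard the probe.
Total: 10.93 + 74.39 + 38.93 + 69.90 years.

τ = 194 years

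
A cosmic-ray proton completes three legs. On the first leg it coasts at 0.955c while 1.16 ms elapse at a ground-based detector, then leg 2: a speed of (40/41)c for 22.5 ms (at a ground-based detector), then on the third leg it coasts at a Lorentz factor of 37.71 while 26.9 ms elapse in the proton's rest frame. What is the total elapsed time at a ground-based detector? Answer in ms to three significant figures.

Leg 1: 1.16 ms is already measured at a ground-based detector.
Leg 2: 22.5 ms is already measured at a ground-based detector.
Leg 3: γ = 37.71; Δt_3 = 37.71 × 26.9 = 1014 ms.
Total: 1.160 + 22.50 + 1014 ms.

Δt = 1040 ms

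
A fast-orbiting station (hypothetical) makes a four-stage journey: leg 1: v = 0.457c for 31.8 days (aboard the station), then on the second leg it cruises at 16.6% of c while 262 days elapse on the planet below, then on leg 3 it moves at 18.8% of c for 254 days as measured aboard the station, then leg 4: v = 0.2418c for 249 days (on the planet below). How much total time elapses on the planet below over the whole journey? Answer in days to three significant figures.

Leg 1: γ = 1/√(1 − 0.457²) = 1/√0.7912 = 1.124; Δt_1 = 1.124 × 31.8 = 35.75 days.
Leg 2: 262 days is already measured on the planet below.
Leg 3: β = 0.188; γ = 1/√(1 − 0.188²) = 1/√0.9647 = 1.018; Δt_3 = 1.018 × 254 = 258.6 days.
Leg 4: 249 days is already measured on the planet below.
Total: 35.75 + 262.0 + 258.6 + 249.0 days.

Δt = 805 days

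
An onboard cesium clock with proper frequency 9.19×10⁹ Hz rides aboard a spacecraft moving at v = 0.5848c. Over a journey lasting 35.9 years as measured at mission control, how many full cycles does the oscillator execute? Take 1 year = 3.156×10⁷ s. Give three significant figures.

N = 8.45×10¹⁸

γ = 1/√(1 − 0.5848²) = 1/√0.6580 = 1.233
The oscillator's own cycle count is N = f × τ where τ is the proper time aboard the spacecraft. τ = Δt/γ = 35.9/1.233 = 29.12 years = 9.191×10⁸ s.
N = 9.19×10⁹ × 9.191×10⁸ = 8.446×10¹⁸.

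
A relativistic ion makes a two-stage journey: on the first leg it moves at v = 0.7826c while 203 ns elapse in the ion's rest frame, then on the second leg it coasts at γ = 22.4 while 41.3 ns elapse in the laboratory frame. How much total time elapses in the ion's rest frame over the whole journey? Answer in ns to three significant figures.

τ = 205 ns

Leg 1: 203 ns is already measured in the ion's rest frame.
Leg 2: γ = 22.4; τ_2 = 41.3/22.40 = 1.844 ns.
Total: 203.0 + 1.844 ns.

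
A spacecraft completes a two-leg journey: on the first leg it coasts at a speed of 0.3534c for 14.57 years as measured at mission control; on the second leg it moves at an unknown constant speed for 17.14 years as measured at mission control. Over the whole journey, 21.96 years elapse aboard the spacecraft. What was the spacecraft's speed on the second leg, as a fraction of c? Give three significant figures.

Leg 1: γ = 1/√(1 − 0.3534²) = 1/√0.8751 = 1.069; τ_1 = 14.57/1.069 = 13.63 years.
Leg 2: speed unknown; τ_2 = 17.14/γ_2.
Total proper time: 13.63 + τ_2 = 21.96, so τ_2 = 21.96 − 13.63 = 8.330 years.
γ_2 = 17.14/8.330 = 2.058; β = √(1 − 1/γ²) = √0.7638.

β = 0.874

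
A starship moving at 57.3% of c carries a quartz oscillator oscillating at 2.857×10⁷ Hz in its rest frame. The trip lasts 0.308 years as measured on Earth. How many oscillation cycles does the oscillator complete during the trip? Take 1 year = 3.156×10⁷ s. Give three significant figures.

β = 0.573; γ = 1/√(1 − 0.573²) = 1/√0.6717 = 1.220
The oscillator's own cycle count is N = f × τ where τ is the proper time on the ship. τ = Δt/γ = 0.308/1.220 = 0.2524 years = 7.966×10⁶ s.
N = 2.857×10⁷ × 7.966×10⁶ = 2.276×10¹⁴.

N = 2.28×10¹⁴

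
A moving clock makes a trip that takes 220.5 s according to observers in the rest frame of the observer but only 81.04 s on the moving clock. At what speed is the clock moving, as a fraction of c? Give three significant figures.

β = 0.930

The proper time is measured on the moving clock (both events occur at the clock's location); Δt is measured in the rest frame of the observer. γ = Δt/τ = 220.5/81.04 = 2.721.
β = √(1 − 1/γ²) = √(1 − 0.1351) = √0.8649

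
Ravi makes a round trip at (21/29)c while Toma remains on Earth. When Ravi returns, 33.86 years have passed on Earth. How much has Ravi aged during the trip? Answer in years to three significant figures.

γ = 1/√(1 − (21/29)²) = 29/20 = 1.450
Ravi's clock measures proper time along the trip: τ = Δt/γ = 33.86/1.450 years.

τ = 23.4 years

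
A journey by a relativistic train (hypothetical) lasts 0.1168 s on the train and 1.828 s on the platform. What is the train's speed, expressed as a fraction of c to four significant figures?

The proper time is measured on the train (both events occur at the train's location); Δt is measured on the platform. γ = Δt/τ = 1.828/0.1168 = 15.65.
β = √(1 − 1/γ²) = √(1 − 0.004083) = √0.9959

β = 0.9980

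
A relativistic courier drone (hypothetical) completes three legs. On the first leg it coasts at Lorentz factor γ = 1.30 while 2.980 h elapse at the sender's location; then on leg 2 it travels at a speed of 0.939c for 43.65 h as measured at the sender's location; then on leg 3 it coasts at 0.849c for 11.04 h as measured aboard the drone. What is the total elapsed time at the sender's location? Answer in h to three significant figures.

Leg 1: 2.980 h is already measured at the sender's location.
Leg 2: 43.65 h is already measured at the sender's location.
Leg 3: γ = 1/√(1 − 0.849²) = 1/√0.2792 = 1.893; Δt_3 = 1.893 × 11.04 = 20.89 h.
Total: 2.980 + 43.65 + 20.89 h.

Δt = 67.5 h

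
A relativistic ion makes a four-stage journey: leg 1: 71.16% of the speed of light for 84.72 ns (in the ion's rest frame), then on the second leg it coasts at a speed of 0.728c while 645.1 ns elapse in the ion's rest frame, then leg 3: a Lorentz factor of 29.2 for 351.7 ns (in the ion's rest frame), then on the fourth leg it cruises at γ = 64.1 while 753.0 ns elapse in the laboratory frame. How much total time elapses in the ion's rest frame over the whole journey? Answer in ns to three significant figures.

Leg 1: 84.72 ns is already measured in the ion's rest frame.
Leg 2: 645.1 ns is already measured in the ion's rest frame.
Leg 3: 351.7 ns is already measured in the ion's rest frame.
Leg 4: γ = 64.1; τ_4 = 753.0/64.10 = 11.75 ns.
Total: 84.72 + 645.1 + 351.7 + 11.75 ns.

τ = 1090 ns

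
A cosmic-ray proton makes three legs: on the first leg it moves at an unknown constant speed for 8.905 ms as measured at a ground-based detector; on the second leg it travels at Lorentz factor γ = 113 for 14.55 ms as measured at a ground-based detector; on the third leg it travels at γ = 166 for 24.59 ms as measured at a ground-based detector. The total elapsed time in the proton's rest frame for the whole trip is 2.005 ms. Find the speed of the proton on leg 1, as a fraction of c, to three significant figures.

β = 0.981

Leg 1: speed unknown; τ_1 = 8.905/γ_1.
Leg 2: γ = 113; τ_2 = 14.55/113.0 = 0.1288 ms.
Leg 3: γ = 166; τ_3 = 24.59/166.0 = 0.1481 ms.
Total proper time: τ_1 + 0.1288 + 0.1481 = 2.005, so τ_1 = 2.005 − 0.2769 = 1.728 ms.
γ_1 = 8.905/1.728 = 5.153; β = √(1 − 1/γ²) = √0.9623.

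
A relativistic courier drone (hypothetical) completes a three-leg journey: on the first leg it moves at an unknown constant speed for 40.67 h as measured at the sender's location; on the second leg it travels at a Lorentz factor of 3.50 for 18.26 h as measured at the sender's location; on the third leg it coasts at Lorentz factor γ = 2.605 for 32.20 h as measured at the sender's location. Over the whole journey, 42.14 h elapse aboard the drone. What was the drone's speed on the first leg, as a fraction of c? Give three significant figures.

Leg 1: speed unknown; τ_1 = 40.67/γ_1.
Leg 2: γ = 3.50; τ_2 = 18.26/3.500 = 5.217 h.
Leg 3: γ = 2.605; τ_3 = 32.20/2.605 = 12.36 h.
Total proper time: τ_1 + 5.217 + 12.36 = 42.14, so τ_1 = 42.14 − 17.58 = 24.56 h.
γ_1 = 40.67/24.56 = 1.656; β = √(1 − 1/γ²) = √0.6353.

β = 0.797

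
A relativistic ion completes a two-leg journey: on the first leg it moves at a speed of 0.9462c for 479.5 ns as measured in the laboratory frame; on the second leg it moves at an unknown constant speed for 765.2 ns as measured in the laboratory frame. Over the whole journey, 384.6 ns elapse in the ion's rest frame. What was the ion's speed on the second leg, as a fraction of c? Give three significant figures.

Leg 1: γ = 1/√(1 − 0.9462²) = 1/√0.1047 = 3.090; τ_1 = 479.5/3.090 = 155.2 ns.
Leg 2: speed unknown; τ_2 = 765.2/γ_2.
Total proper time: 155.2 + τ_2 = 384.6, so τ_2 = 384.6 − 155.2 = 229.4 ns.
γ_2 = 765.2/229.4 = 3.335; β = √(1 − 1/γ²) = √0.9101.

β = 0.954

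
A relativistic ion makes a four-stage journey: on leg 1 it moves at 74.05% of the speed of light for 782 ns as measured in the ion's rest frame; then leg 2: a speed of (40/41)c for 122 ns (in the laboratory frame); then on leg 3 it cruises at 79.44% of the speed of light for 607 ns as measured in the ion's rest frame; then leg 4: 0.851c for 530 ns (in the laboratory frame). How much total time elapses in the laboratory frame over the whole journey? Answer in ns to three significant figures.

Δt = 2810 ns

Leg 1: β = 0.7405; γ = 1/√(1 − 0.7405²) = 1/√0.4517 = 1.488; Δt_1 = 1.488 × 782 = 1164 ns.
Leg 2: 122 ns is already measured in the laboratory frame.
Leg 3: β = 0.7944; γ = 1/√(1 − 0.7944²) = 1/√0.3689 = 1.646; Δt_3 = 1.646 × 607 = 999.3 ns.
Leg 4: 530 ns is already measured in the laboratory frame.
Total: 1164 + 122.0 + 999.3 + 530.0 ns.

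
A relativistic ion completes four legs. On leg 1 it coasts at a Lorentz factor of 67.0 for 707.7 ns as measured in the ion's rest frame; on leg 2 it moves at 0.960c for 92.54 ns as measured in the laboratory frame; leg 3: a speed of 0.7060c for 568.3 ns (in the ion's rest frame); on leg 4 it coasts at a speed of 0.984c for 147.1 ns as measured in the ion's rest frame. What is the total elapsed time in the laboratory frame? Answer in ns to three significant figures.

Leg 1: γ = 67.0; Δt_1 = 67.00 × 707.7 = 4.742×10⁴ ns.
Leg 2: 92.54 ns is already measured in the laboratory frame.
Leg 3: γ = 1/√(1 − 0.7060²) = 1/√0.5016 = 1.412; Δt_3 = 1.412 × 568.3 = 802.4 ns.
Leg 4: γ = 1/√(1 − 0.984²) = 1/√0.03174 = 5.613; Δt_4 = 5.613 × 147.1 = 825.6 ns.
Total: 4.742×10⁴ + 92.54 + 802.4 + 825.6 ns.

Δt = 4.91×10⁴ ns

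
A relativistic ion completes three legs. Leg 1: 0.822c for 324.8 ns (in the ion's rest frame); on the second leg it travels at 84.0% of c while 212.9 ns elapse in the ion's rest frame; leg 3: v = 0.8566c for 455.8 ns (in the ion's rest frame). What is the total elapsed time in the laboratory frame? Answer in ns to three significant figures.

Leg 1: γ = 1/√(1 − 0.822²) = 1/√0.3243 = 1.756; Δt_1 = 1.756 × 324.8 = 570.3 ns.
Leg 2: β = 0.840; γ = 1/√(1 − 0.840²) = 1/√0.2944 = 1.843; Δt_2 = 1.843 × 212.9 = 392.4 ns.
Leg 3: γ = 1/√(1 − 0.8566²) = 1/√0.2662 = 1.938; Δt_3 = 1.938 × 455.8 = 883.4 ns.
Total: 570.3 + 392.4 + 883.4 ns.

Δt = 1850 ns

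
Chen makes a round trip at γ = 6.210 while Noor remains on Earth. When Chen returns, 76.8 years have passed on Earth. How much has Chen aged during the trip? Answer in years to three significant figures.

γ = 6.210
Chen's clock measures proper time along the trip: τ = Δt/γ = 76.8/6.210 years.

τ = 12.4 years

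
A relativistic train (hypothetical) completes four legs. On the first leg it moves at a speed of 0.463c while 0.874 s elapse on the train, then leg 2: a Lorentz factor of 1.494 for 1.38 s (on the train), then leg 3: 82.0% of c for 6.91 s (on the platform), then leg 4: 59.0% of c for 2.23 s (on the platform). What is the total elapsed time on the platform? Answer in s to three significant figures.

Δt = 12.2 s

Leg 1: γ = 1/√(1 − 0.463²) = 1/√0.7856 = 1.128; Δt_1 = 1.128 × 0.874 = 0.9861 s.
Leg 2: γ = 1.494; Δt_2 = 1.494 × 1.38 = 2.062 s.
Leg 3: 6.91 s is already measured on the platform.
Leg 4: 2.23 s is already measured on the platform.
Total: 0.9861 + 2.062 + 6.910 + 2.230 s.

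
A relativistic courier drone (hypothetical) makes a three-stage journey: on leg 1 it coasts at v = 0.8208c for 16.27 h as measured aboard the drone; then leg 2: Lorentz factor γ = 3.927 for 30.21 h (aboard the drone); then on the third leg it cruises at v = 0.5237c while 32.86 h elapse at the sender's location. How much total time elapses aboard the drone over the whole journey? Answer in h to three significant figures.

Leg 1: 16.27 h is already measured aboard the drone.
Leg 2: 30.21 h is already measured aboard the drone.
Leg 3: γ = 1/√(1 − 0.5237²) = 1/√0.7257 = 1.174; τ_3 = 32.86/1.174 = 27.99 h.
Total: 16.27 + 30.21 + 27.99 h.

τ = 74.5 h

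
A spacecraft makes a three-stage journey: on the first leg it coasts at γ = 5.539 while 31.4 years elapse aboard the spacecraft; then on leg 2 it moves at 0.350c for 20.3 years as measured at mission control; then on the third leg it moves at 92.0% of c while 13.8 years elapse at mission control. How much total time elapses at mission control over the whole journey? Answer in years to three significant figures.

Δt = 208 years

Leg 1: γ = 5.539; Δt_1 = 5.539 × 31.4 = 173.9 years.
Leg 2: 20.3 years is already measured at mission control.
Leg 3: 13.8 years is already measured at mission control.
Total: 173.9 + 20.30 + 13.80 years.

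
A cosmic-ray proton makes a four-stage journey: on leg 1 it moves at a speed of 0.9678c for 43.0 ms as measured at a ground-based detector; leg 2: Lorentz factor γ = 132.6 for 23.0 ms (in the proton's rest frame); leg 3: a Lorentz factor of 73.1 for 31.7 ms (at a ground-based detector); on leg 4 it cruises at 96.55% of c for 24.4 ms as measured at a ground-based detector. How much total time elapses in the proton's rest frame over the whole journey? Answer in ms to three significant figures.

Leg 1: γ = 1/√(1 − 0.9678²) = 1/√0.06336 = 3.973; τ_1 = 43.0/3.973 = 10.82 ms.
Leg 2: 23.0 ms is already measured in the proton's rest frame.
Leg 3: γ = 73.1; τ_3 = 31.7/73.10 = 0.4337 ms.
Leg 4: β = 0.9655; γ = 1/√(1 − 0.9655²) = 1/√0.06781 = 3.840; τ_4 = 24.4/3.840 = 6.354 ms.
Total: 10.82 + 23.00 + 0.4337 + 6.354 ms.

τ = 40.6 ms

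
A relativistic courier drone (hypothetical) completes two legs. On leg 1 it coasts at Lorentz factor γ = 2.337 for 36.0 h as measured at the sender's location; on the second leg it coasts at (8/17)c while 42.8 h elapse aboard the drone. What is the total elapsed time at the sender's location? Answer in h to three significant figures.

Leg 1: 36.0 h is already measured at the sender's location.
Leg 2: γ = 1/√(1 − (8/17)²) = 17/15 ≈ 1.133; Δt_2 = 1.133 × 42.8 = 48.51 h.
Total: 36.00 + 48.51 h.

Δt = 84.5 h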